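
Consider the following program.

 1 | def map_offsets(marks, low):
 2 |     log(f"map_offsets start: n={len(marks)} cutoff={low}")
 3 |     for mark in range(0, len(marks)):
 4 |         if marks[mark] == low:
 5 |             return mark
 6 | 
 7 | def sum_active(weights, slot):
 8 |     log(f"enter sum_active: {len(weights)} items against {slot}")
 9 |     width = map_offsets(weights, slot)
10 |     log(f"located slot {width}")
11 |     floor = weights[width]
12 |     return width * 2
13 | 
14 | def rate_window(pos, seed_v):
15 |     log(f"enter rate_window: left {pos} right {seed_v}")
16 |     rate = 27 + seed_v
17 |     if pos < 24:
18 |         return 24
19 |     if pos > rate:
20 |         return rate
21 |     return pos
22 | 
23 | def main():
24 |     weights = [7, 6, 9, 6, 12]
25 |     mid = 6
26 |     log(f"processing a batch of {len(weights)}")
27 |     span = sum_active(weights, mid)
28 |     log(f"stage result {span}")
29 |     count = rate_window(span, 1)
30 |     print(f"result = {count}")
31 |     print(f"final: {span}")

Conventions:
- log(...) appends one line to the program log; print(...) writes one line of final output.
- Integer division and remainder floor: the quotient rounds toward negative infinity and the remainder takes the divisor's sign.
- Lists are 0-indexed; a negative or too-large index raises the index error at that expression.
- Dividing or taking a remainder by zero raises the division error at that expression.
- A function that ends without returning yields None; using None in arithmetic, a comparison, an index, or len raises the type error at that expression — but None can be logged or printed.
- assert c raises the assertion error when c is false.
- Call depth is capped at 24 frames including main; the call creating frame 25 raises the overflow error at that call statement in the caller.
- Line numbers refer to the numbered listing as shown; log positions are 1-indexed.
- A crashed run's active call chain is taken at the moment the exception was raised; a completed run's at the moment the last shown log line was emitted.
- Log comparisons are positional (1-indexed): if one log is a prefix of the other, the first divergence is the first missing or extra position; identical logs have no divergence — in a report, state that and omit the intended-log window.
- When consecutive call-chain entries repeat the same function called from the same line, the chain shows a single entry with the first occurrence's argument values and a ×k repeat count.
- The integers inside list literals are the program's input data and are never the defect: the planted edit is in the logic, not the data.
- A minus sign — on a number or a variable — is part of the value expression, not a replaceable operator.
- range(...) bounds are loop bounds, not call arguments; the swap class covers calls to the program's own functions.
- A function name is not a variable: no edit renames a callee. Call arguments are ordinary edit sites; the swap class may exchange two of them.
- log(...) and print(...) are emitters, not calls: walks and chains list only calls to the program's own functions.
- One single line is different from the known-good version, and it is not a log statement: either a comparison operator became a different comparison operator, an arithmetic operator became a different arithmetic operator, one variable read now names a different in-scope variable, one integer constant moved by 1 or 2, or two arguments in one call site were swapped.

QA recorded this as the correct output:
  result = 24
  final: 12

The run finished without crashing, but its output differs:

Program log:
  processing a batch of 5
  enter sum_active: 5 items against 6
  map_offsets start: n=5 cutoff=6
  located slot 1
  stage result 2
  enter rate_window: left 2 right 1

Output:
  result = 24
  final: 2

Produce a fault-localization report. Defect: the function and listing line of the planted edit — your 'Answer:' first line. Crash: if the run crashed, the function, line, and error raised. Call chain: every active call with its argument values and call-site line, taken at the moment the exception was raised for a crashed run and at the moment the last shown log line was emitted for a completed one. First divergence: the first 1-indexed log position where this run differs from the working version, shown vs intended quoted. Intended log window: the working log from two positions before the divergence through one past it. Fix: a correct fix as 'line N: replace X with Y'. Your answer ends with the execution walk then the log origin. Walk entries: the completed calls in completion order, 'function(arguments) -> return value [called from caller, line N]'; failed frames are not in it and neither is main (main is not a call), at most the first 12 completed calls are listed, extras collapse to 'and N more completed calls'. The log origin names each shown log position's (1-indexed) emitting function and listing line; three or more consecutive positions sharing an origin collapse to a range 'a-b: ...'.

Answer: the defect is in sum_active at line 12.
The tell: Position 5 is the first bad log line: 'stage result 2' should read 'stage result 12'.
Call chain: main -> rate_window(2, 1) (called at line 29).
First divergence: position 5 — shown 'stage result 2', intended 'stage result 12'.
Intended log window:
  3: map_offsets start: n=5 cutoff=6
  4: located slot 1
  5: stage result 12
  6: enter rate_window: left 12 right 1
Execution walk:
  map_offsets([7, 6, 9, 6, 12], 6) -> 1  [called from sum_active, line 9]
  sum_active([7, 6, 9, 6, 12], 6) -> 2  [called from main, line 27]
  rate_window(2, 1) -> 24  [called from main, line 29]
Log line origins:
  1: logged in main at line 26
  2: logged in sum_active at line 8
  3: logged in map_offsets at line 2
  4: logged in sum_active at line 10
  5: logged in main at line 28
  6: logged in rate_window at line 15
A correct fix: line 12: replace `width` with `floor`.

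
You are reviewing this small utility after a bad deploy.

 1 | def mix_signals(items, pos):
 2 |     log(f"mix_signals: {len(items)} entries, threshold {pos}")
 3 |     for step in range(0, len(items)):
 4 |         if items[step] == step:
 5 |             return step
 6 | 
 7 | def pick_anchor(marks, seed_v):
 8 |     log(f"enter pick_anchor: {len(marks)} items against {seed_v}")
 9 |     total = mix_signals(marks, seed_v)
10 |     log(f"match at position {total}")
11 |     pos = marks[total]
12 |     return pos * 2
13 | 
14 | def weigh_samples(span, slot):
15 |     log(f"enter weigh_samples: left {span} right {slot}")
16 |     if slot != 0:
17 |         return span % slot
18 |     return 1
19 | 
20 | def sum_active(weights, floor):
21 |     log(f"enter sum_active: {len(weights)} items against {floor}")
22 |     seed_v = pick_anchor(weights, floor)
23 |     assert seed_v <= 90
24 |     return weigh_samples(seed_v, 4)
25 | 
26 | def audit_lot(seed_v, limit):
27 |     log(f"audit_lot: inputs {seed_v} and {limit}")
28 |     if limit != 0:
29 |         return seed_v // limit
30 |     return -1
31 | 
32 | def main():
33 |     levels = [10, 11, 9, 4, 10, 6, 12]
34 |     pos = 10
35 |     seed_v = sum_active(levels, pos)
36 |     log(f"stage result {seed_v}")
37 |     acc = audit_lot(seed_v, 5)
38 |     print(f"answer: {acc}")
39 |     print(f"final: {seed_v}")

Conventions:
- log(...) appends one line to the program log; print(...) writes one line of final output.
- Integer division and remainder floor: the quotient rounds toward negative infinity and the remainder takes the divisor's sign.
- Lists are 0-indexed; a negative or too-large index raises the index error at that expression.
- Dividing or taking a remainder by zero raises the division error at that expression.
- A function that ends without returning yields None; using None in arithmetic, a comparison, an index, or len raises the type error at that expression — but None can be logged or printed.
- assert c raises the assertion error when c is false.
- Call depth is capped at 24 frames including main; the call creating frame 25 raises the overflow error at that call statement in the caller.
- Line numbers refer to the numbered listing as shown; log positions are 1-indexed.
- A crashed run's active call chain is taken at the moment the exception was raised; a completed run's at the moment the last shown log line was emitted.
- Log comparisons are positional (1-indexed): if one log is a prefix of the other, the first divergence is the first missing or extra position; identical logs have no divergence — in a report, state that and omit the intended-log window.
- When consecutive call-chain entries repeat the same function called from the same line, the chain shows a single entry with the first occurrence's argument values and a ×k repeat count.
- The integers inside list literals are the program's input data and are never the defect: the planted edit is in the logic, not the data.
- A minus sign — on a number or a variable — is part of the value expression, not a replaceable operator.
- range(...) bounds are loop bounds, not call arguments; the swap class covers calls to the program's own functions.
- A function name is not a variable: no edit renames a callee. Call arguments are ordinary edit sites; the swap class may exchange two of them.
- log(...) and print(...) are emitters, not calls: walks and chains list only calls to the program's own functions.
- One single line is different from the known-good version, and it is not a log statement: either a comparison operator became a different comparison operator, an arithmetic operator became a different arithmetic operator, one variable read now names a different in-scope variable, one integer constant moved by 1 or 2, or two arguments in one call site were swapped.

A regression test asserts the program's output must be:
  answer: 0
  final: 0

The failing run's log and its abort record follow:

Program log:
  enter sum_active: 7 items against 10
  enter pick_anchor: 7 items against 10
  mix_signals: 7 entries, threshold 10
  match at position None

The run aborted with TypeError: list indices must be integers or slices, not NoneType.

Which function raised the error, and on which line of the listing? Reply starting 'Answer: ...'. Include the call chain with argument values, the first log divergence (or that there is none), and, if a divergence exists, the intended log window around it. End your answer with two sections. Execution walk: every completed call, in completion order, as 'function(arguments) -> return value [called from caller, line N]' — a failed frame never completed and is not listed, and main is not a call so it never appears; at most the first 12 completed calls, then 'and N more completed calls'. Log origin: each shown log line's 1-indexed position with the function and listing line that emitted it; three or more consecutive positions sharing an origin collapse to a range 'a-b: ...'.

Answer: the error was raised in pick_anchor, line 11.
The tell: At log position 4 the runs split — shown 'match at position None', but the working version logs 'match at position 0'.
Call chain: main -> sum_active([10, 11, 9, 4, 10, 6, 12], 10) (called at line 35) -> pick_anchor([10, 11, 9, 4, 10, 6, 12], 10) (called at line 22).
First divergence: position 4 — shown 'match at position None', intended 'match at position 0'.
Intended log window:
  2: enter pick_anchor: 7 items against 10
  3: mix_signals: 7 entries, threshold 10
  4: match at position 0
  5: enter weigh_samples: left 20 right 4
Execution walk:
  mix_signals([10, 11, 9, 4, 10, 6, 12], 10) -> None  [called from pick_anchor, line 9]
Origin of each log line:
  1: from sum_active, line 21
  2: from pick_anchor, line 8
  3: from mix_signals, line 2
  4: from pick_anchor, line 10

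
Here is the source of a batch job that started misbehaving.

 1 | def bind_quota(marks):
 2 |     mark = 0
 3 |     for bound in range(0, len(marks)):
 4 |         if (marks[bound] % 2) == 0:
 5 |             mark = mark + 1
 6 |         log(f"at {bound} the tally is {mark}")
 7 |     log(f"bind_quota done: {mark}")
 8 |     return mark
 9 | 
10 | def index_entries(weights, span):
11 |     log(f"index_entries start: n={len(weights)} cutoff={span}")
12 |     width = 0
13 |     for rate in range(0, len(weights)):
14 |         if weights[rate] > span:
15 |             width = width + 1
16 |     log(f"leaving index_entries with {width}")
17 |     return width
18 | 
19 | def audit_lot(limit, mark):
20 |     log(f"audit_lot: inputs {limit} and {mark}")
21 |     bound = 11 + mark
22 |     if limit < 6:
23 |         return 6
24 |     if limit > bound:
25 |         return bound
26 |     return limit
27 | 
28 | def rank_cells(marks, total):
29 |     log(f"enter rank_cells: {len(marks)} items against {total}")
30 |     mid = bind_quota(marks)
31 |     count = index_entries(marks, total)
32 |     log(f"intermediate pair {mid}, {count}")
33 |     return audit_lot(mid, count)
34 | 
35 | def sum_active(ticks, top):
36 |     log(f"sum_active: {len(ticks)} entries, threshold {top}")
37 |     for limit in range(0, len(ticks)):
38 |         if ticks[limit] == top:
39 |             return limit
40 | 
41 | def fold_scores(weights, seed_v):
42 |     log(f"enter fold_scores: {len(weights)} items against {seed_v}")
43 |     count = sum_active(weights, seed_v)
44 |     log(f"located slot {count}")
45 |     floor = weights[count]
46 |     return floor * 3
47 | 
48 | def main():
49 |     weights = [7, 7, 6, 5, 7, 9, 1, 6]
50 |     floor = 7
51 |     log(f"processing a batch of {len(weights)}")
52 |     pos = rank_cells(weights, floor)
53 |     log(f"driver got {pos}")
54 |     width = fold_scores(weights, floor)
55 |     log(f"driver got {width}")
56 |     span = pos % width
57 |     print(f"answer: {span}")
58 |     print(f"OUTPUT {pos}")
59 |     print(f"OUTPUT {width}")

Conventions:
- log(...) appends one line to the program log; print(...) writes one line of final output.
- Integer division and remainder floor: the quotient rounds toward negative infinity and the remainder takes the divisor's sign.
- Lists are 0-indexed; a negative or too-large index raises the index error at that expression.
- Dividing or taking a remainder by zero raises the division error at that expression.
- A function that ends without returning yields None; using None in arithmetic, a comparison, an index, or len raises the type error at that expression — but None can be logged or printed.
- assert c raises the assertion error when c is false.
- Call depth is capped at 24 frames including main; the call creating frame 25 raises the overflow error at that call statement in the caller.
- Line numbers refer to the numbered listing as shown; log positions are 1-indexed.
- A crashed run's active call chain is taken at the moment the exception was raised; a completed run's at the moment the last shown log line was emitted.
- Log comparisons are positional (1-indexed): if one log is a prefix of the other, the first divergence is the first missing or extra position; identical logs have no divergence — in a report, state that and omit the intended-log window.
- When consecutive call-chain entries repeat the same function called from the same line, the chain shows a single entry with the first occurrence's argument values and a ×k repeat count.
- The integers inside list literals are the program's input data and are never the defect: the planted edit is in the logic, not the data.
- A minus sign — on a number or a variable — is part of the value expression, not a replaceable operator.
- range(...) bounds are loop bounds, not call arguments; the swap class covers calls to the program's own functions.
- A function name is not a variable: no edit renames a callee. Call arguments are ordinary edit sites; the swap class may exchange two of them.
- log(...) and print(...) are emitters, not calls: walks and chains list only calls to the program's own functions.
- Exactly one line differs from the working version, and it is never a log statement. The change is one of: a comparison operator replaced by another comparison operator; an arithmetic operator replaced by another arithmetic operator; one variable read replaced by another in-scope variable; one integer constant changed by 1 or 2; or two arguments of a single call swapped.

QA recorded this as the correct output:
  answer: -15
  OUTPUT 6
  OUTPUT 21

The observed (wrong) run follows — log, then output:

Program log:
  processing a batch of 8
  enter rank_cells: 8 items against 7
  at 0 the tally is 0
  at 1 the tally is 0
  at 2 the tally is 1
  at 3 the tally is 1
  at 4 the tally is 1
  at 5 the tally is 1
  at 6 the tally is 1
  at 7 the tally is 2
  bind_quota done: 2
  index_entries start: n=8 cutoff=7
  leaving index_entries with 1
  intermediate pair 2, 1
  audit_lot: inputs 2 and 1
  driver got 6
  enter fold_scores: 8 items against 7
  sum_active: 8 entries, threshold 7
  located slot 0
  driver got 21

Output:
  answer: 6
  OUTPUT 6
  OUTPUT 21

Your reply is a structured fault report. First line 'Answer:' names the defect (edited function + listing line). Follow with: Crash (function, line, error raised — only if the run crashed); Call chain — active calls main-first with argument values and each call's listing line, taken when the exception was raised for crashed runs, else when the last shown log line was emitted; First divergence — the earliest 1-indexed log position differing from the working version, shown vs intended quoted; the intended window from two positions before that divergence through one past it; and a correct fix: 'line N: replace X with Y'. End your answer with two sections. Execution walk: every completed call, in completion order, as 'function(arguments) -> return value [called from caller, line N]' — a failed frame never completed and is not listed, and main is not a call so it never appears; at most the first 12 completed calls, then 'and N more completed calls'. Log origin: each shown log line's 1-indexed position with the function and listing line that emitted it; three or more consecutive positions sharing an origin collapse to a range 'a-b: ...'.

Answer: the defect is in main at line 56.
Key fact: Nothing in the log betrays the bug — only the output does.
Call chain: main.
First divergence: there is none — every log position agrees.
Execution walk:
  bind_quota([7, 7, 6, 5, 7, 9, 1, 6]) -> 2  [called from rank_cells, line 30]
  index_entries([7, 7, 6, 5, 7, 9, 1, 6], 7) -> 1  [called from rank_cells, line 31]
  audit_lot(2, 1) -> 6  [called from rank_cells, line 33]
  rank_cells([7, 7, 6, 5, 7, 9, 1, 6], 7) -> 6  [called from main, line 52]
  sum_active([7, 7, 6, 5, 7, 9, 1, 6], 7) -> 0  [called from fold_scores, line 43]
  fold_scores([7, 7, 6, 5, 7, 9, 1, 6], 7) -> 21  [called from main, line 54]
Origin of each log line:
  1: logged in main at line 51
  2: logged in rank_cells at line 29
  3-10: logged in bind_quota at line 6
  11: logged in bind_quota at line 7
  12: logged in index_entries at line 11
  13: logged in index_entries at line 16
  14: logged in rank_cells at line 32
  15: logged in audit_lot at line 20
  16: logged in main at line 53
  17: logged in fold_scores at line 42
  18: logged in sum_active at line 36
  19: logged in fold_scores at line 44
  20: logged in main at line 55
A correct fix: line 56: replace `%` with `-`.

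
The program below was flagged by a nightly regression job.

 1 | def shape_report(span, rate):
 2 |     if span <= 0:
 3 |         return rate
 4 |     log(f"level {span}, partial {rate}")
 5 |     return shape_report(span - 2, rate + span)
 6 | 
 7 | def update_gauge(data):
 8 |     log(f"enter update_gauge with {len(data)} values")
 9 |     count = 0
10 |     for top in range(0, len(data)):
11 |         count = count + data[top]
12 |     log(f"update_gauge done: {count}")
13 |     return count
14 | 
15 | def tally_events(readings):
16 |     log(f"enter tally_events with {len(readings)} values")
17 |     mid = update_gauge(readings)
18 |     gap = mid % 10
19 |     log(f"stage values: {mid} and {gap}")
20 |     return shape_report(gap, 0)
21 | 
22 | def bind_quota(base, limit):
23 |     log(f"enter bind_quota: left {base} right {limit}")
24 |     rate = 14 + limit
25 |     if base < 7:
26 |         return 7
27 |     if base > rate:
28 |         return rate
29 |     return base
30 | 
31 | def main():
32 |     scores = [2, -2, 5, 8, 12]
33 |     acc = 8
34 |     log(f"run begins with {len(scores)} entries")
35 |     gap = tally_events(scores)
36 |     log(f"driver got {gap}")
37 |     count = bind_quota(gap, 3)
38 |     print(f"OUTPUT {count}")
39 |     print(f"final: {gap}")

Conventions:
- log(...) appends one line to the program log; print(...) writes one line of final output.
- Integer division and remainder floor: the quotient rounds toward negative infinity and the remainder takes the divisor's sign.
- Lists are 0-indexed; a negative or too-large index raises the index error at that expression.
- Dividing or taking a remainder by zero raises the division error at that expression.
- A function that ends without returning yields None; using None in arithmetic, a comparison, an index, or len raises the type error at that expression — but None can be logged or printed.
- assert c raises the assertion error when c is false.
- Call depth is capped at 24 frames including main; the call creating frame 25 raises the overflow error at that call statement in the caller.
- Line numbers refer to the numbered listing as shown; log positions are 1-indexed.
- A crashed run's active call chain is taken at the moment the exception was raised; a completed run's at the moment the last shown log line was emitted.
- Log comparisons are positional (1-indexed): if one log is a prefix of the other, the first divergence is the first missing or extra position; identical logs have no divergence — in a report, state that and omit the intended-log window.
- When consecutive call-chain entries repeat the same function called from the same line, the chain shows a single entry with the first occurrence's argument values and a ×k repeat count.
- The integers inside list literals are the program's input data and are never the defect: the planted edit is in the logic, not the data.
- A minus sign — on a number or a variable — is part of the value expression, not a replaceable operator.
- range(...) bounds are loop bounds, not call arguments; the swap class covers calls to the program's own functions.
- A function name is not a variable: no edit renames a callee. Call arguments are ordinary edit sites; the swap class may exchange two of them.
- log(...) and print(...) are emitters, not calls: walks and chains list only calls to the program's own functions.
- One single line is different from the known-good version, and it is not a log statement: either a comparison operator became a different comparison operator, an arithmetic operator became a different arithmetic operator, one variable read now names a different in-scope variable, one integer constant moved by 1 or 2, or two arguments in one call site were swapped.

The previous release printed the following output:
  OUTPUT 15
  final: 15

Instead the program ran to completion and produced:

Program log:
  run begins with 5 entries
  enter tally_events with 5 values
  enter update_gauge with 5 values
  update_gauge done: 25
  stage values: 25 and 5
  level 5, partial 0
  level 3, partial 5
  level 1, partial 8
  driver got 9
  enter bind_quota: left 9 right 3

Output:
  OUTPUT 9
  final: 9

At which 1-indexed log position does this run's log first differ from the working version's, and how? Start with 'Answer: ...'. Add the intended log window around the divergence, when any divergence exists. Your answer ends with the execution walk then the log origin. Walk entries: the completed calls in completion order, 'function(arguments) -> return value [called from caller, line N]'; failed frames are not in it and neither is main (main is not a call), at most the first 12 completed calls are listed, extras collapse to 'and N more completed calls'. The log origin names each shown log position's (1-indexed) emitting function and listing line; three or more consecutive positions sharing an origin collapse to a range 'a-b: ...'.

Answer: at position 7 the run shows 'level 3, partial 5' where the working version logs 'level 4, partial 5'.
Intended log window:
  5: stage values: 25 and 5
  6: level 5, partial 0
  7: level 4, partial 5
  8: level 3, partial 9
Execution walk:
  update_gauge([2, -2, 5, 8, 12]) -> 25  [called from tally_events, line 17]
  shape_report(-1, 9) -> 9  [called from shape_report, line 5]
  shape_report(1, 8) -> 9  [called from shape_report, line 5]
  shape_report(3, 5) -> 9  [called from shape_report, line 5]
  shape_report(5, 0) -> 9  [called from tally_events, line 20]
  tally_events([2, -2, 5, 8, 12]) -> 9  [called from main, line 35]
  bind_quota(9, 3) -> 9  [called from main, line 37]
Origin of each log line:
  1: emitted by main (line 34)
  2: emitted by tally_events (line 16)
  3: emitted by update_gauge (line 8)
  4: emitted by update_gauge (line 12)
  5: emitted by tally_events (line 19)
  6-8: emitted by shape_report (line 4)
  9: emitted by main (line 36)
  10: emitted by bind_quota (line 23)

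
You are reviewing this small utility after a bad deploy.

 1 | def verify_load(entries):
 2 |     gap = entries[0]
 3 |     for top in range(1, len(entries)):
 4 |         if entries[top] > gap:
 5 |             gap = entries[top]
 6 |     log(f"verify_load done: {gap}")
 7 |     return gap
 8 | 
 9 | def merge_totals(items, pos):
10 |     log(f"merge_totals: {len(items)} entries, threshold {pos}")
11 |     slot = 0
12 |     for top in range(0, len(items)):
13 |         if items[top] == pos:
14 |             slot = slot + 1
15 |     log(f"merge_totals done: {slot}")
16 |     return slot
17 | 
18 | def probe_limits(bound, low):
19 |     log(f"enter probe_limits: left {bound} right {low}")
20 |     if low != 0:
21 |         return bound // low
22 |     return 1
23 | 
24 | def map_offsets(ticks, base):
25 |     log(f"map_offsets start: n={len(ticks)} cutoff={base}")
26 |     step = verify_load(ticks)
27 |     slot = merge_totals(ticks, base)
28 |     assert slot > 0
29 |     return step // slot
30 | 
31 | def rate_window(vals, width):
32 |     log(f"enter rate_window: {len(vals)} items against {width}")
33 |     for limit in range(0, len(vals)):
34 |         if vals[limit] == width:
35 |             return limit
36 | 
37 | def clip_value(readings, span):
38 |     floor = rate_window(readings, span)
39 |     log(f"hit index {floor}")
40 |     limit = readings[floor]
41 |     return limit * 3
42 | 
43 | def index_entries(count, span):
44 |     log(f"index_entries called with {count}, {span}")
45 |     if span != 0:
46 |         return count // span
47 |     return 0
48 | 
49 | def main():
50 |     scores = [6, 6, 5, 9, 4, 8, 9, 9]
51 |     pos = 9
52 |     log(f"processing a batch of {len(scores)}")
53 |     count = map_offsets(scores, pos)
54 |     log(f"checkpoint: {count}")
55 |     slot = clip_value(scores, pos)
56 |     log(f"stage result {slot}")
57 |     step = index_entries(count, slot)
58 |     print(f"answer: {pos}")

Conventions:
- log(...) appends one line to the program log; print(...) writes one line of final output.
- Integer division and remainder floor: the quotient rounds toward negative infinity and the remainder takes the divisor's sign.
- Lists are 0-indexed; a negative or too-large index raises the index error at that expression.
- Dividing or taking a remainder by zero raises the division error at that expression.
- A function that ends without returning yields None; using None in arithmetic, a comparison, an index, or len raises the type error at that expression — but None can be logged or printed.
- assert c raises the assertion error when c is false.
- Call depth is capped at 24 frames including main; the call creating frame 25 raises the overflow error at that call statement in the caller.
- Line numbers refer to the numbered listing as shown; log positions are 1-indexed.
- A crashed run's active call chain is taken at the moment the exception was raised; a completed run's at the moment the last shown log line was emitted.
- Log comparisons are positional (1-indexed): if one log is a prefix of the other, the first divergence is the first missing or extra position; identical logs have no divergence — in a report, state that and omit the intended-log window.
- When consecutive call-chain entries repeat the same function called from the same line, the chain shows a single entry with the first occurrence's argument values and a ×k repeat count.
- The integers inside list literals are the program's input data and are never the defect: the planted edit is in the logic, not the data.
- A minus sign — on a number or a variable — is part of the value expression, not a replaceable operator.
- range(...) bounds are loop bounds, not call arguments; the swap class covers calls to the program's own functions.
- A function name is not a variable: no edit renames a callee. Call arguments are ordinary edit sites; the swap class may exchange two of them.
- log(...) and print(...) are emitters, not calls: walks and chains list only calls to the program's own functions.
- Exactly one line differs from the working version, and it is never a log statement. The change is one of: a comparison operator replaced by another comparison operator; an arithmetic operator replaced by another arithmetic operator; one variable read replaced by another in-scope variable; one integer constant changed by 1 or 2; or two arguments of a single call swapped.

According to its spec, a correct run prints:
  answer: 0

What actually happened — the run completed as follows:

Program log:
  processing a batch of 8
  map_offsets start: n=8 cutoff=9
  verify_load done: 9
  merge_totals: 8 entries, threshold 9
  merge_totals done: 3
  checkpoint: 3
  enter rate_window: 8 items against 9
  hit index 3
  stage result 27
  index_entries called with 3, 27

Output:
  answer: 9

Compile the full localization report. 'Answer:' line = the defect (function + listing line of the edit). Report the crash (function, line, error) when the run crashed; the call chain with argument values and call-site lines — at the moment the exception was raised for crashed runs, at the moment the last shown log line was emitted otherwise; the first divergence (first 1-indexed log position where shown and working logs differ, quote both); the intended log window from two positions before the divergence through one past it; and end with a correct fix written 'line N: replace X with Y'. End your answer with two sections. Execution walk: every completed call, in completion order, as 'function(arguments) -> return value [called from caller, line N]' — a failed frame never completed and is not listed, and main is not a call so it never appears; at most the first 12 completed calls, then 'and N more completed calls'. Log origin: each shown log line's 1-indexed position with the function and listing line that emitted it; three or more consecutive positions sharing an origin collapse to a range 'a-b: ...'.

Answer: the defect is in main at line 58.
The tell: No log line changed; the fault shows up purely in the output.
Call chain: main -> index_entries(3, 27) (called at line 57).
First divergence: none (the log streams are identical).
Execution walk:
  verify_load([6, 6, 5, 9, 4, 8, 9, 9]) -> 9  [called from map_offsets, line 26]
  merge_totals([6, 6, 5, 9, 4, 8, 9, 9], 9) -> 3  [called from map_offsets, line 27]
  map_offsets([6, 6, 5, 9, 4, 8, 9, 9], 9) -> 3  [called from main, line 53]
  rate_window([6, 6, 5, 9, 4, 8, 9, 9], 9) -> 3  [called from clip_value, line 38]
  clip_value([6, 6, 5, 9, 4, 8, 9, 9], 9) -> 27  [called from main, line 55]
  index_entries(3, 27) -> 0  [called from main, line 57]
Log origin:
  1: logged in main at line 52
  2: logged in map_offsets at line 25
  3: logged in verify_load at line 6
  4: logged in merge_totals at line 10
  5: logged in merge_totals at line 15
  6: logged in main at line 54
  7: logged in rate_window at line 32
  8: logged in clip_value at line 39
  9: logged in main at line 56
  10: logged in index_entries at line 44
A correct fix: line 58: replace `pos` with `step`.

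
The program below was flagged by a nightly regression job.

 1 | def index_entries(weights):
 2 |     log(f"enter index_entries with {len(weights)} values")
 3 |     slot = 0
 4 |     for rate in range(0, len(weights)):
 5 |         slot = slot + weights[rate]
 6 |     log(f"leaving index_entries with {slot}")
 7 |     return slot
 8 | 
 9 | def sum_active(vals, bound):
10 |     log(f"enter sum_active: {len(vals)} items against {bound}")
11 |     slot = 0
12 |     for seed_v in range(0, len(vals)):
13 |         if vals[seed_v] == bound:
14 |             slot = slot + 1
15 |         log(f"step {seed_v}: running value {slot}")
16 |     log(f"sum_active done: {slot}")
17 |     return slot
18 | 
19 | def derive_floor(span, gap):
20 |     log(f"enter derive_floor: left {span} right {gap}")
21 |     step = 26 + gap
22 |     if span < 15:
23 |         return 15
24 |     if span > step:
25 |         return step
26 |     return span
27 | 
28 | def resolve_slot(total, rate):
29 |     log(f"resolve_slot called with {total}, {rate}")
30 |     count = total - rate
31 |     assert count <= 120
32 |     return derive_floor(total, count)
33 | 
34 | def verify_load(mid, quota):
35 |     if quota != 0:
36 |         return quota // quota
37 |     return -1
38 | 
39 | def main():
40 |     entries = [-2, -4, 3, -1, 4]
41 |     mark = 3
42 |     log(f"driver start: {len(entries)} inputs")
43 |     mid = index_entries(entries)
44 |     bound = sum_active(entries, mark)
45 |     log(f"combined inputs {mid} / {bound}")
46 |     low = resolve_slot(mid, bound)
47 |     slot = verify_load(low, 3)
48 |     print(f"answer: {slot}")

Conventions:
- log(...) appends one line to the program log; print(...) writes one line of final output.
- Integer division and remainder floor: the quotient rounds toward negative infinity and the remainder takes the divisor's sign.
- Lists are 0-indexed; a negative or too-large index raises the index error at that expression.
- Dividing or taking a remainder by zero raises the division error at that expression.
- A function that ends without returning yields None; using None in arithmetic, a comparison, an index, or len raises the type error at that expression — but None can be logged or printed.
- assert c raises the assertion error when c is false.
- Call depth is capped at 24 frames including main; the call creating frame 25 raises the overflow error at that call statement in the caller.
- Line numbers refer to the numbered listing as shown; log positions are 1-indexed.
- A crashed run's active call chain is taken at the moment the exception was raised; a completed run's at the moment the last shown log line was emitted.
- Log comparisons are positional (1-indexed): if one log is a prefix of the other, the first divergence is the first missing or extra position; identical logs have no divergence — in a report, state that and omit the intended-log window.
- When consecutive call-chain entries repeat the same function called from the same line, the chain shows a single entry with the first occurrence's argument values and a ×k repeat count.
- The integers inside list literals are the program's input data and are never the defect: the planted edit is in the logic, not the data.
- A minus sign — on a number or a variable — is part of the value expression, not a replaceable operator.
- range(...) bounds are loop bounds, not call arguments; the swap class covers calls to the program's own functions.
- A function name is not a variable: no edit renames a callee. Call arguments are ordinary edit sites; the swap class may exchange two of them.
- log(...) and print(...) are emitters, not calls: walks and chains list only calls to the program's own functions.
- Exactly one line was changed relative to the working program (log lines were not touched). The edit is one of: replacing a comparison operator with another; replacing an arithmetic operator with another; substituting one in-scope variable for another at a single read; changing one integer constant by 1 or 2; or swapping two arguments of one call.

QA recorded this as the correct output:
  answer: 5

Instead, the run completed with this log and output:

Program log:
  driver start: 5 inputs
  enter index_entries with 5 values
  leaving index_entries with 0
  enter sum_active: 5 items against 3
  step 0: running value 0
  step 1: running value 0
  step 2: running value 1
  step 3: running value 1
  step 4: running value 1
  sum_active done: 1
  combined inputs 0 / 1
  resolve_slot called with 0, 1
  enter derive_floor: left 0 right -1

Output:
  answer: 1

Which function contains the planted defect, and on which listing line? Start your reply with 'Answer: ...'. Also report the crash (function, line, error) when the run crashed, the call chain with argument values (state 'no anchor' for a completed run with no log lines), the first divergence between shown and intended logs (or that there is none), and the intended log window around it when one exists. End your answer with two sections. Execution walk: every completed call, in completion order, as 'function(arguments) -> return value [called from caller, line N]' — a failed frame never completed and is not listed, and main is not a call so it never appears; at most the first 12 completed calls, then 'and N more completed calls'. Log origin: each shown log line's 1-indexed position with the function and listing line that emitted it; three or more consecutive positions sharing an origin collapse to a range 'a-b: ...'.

Answer: the defect is in verify_load at line 36.
Key fact: Log streams are identical — the defect surfaces only in the printed output.
Call chain: main -> resolve_slot(0, 1) (called at line 46) -> derive_floor(0, -1) (called at line 32).
First divergence: none — the logs agree in full.
Execution walk:
  index_entries([-2, -4, 3, -1, 4]) -> 0  [called from main, line 43]
  sum_active([-2, -4, 3, -1, 4], 3) -> 1  [called from main, line 44]
  derive_floor(0, -1) -> 15  [called from resolve_slot, line 32]
  resolve_slot(0, 1) -> 15  [called from main, line 46]
  verify_load(15, 3) -> 1  [called from main, line 47]
Log origin:
  1: logged in main at line 42
  2: logged in index_entries at line 2
  3: logged in index_entries at line 6
  4: logged in sum_active at line 10
  5-9: logged in sum_active at line 15
  10: logged in sum_active at line 16
  11: logged in main at line 45
  12: logged in resolve_slot at line 29
  13: logged in derive_floor at line 20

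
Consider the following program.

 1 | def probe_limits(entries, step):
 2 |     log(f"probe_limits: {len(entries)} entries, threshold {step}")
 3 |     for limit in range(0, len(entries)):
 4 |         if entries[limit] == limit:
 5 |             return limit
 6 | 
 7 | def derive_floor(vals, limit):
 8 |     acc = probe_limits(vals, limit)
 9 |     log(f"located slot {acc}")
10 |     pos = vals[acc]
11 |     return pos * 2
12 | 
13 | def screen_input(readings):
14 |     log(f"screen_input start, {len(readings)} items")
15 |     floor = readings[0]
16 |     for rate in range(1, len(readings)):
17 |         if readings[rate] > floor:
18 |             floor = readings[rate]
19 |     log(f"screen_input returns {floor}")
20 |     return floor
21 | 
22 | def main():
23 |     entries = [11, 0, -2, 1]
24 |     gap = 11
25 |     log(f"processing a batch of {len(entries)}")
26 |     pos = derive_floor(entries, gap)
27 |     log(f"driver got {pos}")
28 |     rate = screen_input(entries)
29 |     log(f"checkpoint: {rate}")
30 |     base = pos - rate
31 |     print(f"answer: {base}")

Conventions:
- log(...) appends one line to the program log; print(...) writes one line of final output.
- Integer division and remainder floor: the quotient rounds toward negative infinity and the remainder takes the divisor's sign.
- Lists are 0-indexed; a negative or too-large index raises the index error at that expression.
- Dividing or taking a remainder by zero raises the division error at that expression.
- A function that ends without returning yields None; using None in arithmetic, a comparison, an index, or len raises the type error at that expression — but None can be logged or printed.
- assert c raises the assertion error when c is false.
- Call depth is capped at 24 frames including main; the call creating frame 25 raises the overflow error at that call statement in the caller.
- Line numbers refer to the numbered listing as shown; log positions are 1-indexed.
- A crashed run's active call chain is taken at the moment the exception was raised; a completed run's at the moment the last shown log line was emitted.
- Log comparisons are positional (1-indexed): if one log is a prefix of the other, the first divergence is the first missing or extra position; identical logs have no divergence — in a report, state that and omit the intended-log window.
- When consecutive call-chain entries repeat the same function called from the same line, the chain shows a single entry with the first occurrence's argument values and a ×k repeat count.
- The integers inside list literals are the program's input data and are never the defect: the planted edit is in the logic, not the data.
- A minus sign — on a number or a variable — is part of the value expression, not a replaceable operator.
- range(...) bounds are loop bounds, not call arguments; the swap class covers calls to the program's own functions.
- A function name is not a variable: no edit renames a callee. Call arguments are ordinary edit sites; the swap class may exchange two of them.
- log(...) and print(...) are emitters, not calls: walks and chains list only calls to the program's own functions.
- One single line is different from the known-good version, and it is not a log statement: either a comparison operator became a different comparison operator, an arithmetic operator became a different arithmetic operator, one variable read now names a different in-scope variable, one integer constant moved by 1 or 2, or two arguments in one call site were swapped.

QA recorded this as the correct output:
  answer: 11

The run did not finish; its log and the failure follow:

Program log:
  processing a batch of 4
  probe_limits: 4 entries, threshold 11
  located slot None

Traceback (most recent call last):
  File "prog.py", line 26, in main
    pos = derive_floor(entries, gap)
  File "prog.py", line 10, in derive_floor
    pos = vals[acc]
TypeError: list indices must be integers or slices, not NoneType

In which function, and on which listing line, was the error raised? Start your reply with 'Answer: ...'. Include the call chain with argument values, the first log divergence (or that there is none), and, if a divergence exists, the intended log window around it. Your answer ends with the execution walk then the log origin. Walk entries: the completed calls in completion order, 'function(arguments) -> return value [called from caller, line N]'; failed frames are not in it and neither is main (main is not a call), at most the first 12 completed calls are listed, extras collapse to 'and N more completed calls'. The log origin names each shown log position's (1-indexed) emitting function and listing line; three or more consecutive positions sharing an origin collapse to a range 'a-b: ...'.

Answer: the error was raised in derive_floor, line 10.
Core observation: Everything matches until log position 3, which reads 'located slot None' in place of 'located slot 0'.
Call chain: main -> derive_floor([11, 0, -2, 1], 11) (called at line 26).
First divergence: position 3; shown 'located slot None' vs intended 'located slot 0'.
Intended log window:
  1: processing a batch of 4
  2: probe_limits: 4 entries, threshold 11
  3: located slot 0
  4: driver got 22
Execution walk:
  probe_limits([11, 0, -2, 1], 11) -> None  [called from derive_floor, line 8]
Origin of each log line:
  1: from main, line 25
  2: from probe_limits, line 2
  3: from derive_floor, line 9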